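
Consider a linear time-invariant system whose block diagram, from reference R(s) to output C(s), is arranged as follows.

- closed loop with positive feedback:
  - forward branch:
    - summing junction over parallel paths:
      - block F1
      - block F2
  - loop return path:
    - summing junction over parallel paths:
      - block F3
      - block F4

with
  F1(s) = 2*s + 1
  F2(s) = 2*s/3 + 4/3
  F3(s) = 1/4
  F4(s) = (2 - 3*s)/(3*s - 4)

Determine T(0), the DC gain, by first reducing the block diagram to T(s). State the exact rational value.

Reducing step by step:

[1] parallel reduction of F1, F2; result 8*s/3 + 7/3
[2] combine F3, F4 in parallel; result (4 - 9*s)/(12*s - 16)
[3] feedback reduction of (F1+F2), (F3+F4); result (96*s^2 - 44*s - 112)/(72*s^2 + 67*s - 76)
Evaluating the step-3 result (the overall T(s)) at s = 0 gives T(0) = -112/(-76) = 28/19.

Answer: 28/19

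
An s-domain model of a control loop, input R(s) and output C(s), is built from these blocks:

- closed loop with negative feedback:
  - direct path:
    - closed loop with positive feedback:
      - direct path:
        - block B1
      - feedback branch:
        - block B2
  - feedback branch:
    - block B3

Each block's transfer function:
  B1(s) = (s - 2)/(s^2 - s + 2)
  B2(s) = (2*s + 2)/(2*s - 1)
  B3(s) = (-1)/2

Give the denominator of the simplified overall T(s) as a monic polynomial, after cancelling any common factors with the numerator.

The answer is s^3 - 3*s^2 + 19*s/4 + 1/2.

Reasoning:
(1) reduce the feedback loop with forward B1 and return B2: (2*s^2 - 5*s + 2)/(2*s^3 - 5*s^2 + 7*s + 2)
(2) collapse the loop ([B1/(1-B1*B2)] forward, B3 return): (4*s^2 - 10*s + 4)/(4*s^3 - 12*s^2 + 19*s + 2)
T(s) is the step-2 result (common factors already cancelled). Leading coefficient of the denominator: 4. Divide through by 4 for the monic polynomial.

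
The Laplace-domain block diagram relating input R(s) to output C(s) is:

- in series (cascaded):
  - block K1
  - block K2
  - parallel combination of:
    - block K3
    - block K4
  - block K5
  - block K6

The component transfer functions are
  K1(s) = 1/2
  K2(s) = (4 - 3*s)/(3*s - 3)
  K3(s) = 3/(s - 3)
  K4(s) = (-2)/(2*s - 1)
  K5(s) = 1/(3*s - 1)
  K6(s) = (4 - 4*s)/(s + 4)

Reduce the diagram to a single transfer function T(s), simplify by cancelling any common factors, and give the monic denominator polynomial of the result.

[1] parallel reduction of K3, K4; result (4*s + 3)/(2*s^2 - 7*s + 3)
[2] series reduction of K1, K2, (K3+K4), K5, K6; result (24*s^2 - 14*s - 24)/(18*s^4 + 3*s^3 - 228*s^2 + 183*s - 36)
That last expression is T(s), already simplified. Scaling its denominator by 1/18 (the reciprocal of the leading coefficient) yields the monic denominator.

Hence the answer: s^4 + s^3/6 - 38*s^2/3 + 61*s/6 - 2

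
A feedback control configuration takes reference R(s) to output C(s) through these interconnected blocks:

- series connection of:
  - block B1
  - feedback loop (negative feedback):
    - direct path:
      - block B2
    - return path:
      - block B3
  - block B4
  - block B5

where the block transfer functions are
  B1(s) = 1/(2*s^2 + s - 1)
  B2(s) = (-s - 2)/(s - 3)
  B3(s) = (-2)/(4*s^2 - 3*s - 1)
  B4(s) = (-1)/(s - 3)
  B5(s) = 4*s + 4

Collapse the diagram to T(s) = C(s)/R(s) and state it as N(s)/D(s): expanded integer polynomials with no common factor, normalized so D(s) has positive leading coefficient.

(1) reduce the feedback loop with forward B2 and return B3 -> (-4*s^3 - 5*s^2 + 7*s + 2)/(4*s^3 - 15*s^2 + 10*s + 7)
(2) multiply B1, [B2/(1+B2*B3)], B4, B5 (series); the result is T(s) itself (integer coefficients, no common factor, positive leading denominator coefficient)

Final answer: (16*s^3 + 20*s^2 - 28*s - 8)/(8*s^5 - 58*s^4 + 137*s^3 - 101*s^2 - 19*s + 21)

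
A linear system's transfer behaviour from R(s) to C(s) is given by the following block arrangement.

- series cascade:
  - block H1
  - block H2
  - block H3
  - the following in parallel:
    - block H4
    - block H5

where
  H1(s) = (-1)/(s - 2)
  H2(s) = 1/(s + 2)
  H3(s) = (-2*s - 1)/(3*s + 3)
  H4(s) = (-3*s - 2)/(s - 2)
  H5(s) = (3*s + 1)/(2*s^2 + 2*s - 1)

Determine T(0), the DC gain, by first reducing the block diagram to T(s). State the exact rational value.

Answer: 0

Working:
Step 1 - parallel reduction of H4, H5; result (-6*s^3 - 7*s^2 - 6*s)/(2*s^3 - 2*s^2 - 5*s + 2)
Step 2 - cascade H1, H2, H3, (H4+H5); result (-12*s^4 - 20*s^3 - 19*s^2 - 6*s)/(6*s^6 - 45*s^4 - 9*s^3 + 90*s^2 + 36*s - 24)
DC gain: substitute s = 0 into T(s) from step 2: T(0) = 0/(-24) = 0.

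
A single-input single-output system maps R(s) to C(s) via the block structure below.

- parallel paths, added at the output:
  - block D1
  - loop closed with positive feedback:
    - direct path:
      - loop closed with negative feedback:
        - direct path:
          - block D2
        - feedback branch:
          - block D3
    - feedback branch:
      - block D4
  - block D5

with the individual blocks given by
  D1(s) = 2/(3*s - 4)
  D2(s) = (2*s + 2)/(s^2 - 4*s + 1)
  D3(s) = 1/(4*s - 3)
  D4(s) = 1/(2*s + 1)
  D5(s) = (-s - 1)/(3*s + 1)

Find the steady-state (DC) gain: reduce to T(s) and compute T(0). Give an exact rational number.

Step 1: reduce the feedback loop with forward D2 and return D3: (8*s^2 + 2*s - 6)/(4*s^3 - 19*s^2 + 18*s - 1)
Step 2: apply the feedback formula to [D2/(1+D2*D3)], D4: (16*s^3 + 12*s^2 - 10*s - 6)/(8*s^4 - 34*s^3 + 9*s^2 + 14*s + 5)
Step 3: combine D1, [[D2/(1+D2*D3)]/(1-[D2/(1+D2*D3)]*D4)], D5 in parallel: (-24*s^6 + 302*s^5 - 253*s^4 - 445*s^3 + 125*s^2 + 213*s + 54)/(72*s^6 - 378*s^5 + 355*s^4 + 181*s^3 - 117*s^2 - 101*s - 20)
Step 3 gives the overall T(s). Then T(0) = 54/(-20) = -27/10.

Final answer: -27/10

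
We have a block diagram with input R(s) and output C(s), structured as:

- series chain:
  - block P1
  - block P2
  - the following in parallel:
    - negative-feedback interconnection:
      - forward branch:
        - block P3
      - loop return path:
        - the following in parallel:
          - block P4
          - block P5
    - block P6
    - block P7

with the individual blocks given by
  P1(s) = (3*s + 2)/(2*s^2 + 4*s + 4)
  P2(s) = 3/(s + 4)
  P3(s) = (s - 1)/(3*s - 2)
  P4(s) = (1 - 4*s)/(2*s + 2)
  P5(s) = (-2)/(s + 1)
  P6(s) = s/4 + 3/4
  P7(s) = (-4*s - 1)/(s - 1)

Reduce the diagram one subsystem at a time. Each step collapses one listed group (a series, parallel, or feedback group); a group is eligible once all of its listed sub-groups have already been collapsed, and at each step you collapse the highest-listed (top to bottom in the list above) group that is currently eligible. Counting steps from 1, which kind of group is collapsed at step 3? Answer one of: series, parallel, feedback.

Reducing step by step:

Step 1 - combine P4, P5 in parallel
Step 2 - apply the feedback formula to P3, (P4+P5)
Step 3 - add [P3/(1+P3*(P4+P5))], P6, P7 (parallel)
Step 4 - reduce the series chain P1, P2, ([P3/(1+P3*(P4+P5))]+P6+P7)
The group at step 3 is a parallel group.

Answer: parallel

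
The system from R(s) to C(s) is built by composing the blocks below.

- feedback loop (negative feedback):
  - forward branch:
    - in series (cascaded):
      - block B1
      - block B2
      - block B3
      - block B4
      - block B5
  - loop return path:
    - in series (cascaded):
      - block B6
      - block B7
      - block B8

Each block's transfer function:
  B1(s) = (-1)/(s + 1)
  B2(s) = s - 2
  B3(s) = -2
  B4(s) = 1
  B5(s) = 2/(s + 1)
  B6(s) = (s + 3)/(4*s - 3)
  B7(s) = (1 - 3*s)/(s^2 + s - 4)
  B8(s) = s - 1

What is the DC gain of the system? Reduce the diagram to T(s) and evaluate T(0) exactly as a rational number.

Answer: -8/3

Working:
Step 1: combine B1, B2, B3, B4, B5 in series: (4*s - 8)/(s^2 + 2*s + 1)
Step 2: multiply B6, B7, B8 (series): (-3*s^3 - 5*s^2 + 11*s - 3)/(4*s^3 + s^2 - 19*s + 12)
Step 3: reduce the feedback loop with forward (B1*B2*B3*B4*B5) and return (B6*B7*B8): (16*s^4 - 28*s^3 - 84*s^2 + 200*s - 96)/(4*s^5 - 3*s^4 - 9*s^3 + 59*s^2 - 95*s + 36)
Step 3 gives the overall T(s). Then T(0) = -96/36 = -8/3.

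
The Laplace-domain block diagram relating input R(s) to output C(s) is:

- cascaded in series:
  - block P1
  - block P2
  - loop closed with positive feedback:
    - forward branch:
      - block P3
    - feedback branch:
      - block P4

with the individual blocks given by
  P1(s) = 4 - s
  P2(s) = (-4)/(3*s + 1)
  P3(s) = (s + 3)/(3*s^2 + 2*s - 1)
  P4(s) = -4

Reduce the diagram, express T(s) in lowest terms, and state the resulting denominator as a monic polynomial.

Step 1 - feedback reduction of P3, P4 gives (s + 3)/(3*s^2 + 6*s + 11)
Step 2 - multiply P1, P2, [P3/(1-P3*P4)] (series) gives (4*s^2 - 4*s - 48)/(9*s^3 + 21*s^2 + 39*s + 11)
Step 2 gives the fully reduced T(s), with no common factor left to cancel. The denominator's leading coefficient is 9, so divide each of its coefficients by 9 to get the monic form.

Therefore the answer is s^3 + 7*s^2/3 + 13*s/3 + 11/9.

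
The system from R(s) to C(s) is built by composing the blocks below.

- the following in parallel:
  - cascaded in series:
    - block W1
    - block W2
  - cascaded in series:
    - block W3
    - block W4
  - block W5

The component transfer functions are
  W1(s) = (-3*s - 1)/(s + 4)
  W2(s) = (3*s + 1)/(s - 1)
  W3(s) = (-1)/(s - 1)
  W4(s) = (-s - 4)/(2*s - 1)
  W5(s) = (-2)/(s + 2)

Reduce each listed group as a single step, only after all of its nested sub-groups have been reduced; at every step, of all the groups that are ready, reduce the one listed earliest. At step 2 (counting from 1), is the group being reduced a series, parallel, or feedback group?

[1] combine W1, W2 in series
[2] series reduction of W3, W4
[3] combine (W1*W2), (W3*W4), W5 in parallel
So the answer for step 2 is series.

Hence the answer: series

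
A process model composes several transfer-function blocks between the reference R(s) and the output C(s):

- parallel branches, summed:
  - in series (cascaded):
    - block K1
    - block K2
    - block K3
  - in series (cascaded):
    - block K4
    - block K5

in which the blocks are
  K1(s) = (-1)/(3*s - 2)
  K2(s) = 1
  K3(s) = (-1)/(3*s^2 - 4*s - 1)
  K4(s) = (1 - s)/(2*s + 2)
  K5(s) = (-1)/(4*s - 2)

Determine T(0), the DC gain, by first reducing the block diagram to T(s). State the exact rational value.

(1) series reduction of K1, K2, K3, giving 1/(9*s^3 - 18*s^2 + 5*s + 2)
(2) series reduction of K4, K5, giving (s - 1)/(8*s^2 + 4*s - 4)
(3) sum the parallel branches (K1*K2*K3), (K4*K5), giving (9*s^4 - 27*s^3 + 31*s^2 + s - 6)/(72*s^5 - 108*s^4 - 68*s^3 + 108*s^2 - 12*s - 8)
Evaluating the step-3 result (the overall T(s)) at s = 0 gives T(0) = -6/(-8) = 3/4.

Therefore the answer is 3/4.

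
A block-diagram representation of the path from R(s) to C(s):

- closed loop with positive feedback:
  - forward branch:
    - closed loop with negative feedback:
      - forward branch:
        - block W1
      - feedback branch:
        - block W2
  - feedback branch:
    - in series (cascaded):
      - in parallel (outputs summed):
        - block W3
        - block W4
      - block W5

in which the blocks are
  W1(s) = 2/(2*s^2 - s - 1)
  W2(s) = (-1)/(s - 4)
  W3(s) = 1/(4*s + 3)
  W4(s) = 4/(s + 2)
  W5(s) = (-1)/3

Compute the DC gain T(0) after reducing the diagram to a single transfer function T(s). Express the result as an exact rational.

Reducing step by step:

Step 1. feedback reduction of W1, W2; result (2*s - 8)/(2*s^3 - 9*s^2 + 3*s + 2)
Step 2. add W3, W4 (parallel); result (17*s + 14)/(4*s^2 + 11*s + 6)
Step 3. reduce the series chain (W3+W4), W5; result (-17*s - 14)/(12*s^2 + 33*s + 18)
Step 4. collapse the loop ([W1/(1+W1*W2)] forward, ((W3+W4)*W5) return); result (24*s^3 - 30*s^2 - 228*s - 144)/(24*s^5 - 42*s^4 - 225*s^3 - 5*s^2 + 12*s - 76)
DC gain: substitute s = 0 into T(s) from step 4: T(0) = -144/(-76) = 36/19.

Answer: 36/19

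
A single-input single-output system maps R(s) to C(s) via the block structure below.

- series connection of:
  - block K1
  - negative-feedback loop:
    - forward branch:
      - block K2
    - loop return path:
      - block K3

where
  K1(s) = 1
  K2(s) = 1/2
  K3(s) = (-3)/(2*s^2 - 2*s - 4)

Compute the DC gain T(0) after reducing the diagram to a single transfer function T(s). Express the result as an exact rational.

Reducing step by step:

Step 1. apply the feedback formula to K2, K3 gives (2*s^2 - 2*s - 4)/(4*s^2 - 4*s - 11)
Step 2. reduce the series chain K1, [K2/(1+K2*K3)] gives (2*s^2 - 2*s - 4)/(4*s^2 - 4*s - 11)
That last expression is T(s); at s = 0 only the constant terms survive, so T(0) = -4/(-11) = 4/11.

Answer: 4/11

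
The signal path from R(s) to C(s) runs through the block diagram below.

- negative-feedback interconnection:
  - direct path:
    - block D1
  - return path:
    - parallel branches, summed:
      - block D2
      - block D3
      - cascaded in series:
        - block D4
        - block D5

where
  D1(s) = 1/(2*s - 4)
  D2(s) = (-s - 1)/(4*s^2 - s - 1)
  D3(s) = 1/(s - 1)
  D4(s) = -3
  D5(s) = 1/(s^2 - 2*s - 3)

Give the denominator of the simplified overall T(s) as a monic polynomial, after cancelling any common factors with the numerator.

Answer: s^6 - 21*s^5/4 + 51*s^4/8 + 21*s^3/8 - 15*s^2/2 + 5*s/8 + 9/8

Working:
[1] multiply D4, D5 (series) gives (-3)/(s^2 - 2*s - 3)
[2] sum the parallel branches D2, D3, (D4*D5) gives (3*s^4 - 19*s^3 + 8*s^2 + 3*s - 3)/(4*s^5 - 13*s^4 - 2*s^3 + 16*s^2 - 2*s - 3)
[3] close the feedback loop around D1, (D2+D3+(D4*D5)) gives (4*s^5 - 13*s^4 - 2*s^3 + 16*s^2 - 2*s - 3)/(8*s^6 - 42*s^5 + 51*s^4 + 21*s^3 - 60*s^2 + 5*s + 9)
That last expression is T(s), already simplified. Scaling its denominator by 1/8 (the reciprocal of the leading coefficient) yields the monic denominator.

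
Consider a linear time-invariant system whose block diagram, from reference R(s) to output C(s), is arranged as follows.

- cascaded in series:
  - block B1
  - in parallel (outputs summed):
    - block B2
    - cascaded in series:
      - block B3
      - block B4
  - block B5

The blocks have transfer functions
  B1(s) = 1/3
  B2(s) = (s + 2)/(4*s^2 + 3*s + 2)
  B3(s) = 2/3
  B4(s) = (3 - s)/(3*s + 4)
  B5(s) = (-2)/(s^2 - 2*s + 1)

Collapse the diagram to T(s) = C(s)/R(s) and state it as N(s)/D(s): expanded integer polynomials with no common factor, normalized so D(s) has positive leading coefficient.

The answer is (16*s^3 - 54*s^2 - 88*s - 72)/(108*s^5 + 9*s^4 - 180*s^3 - 27*s^2 + 18*s + 72).

Reasoning:
(1) reduce the series chain B3, B4 gives (6 - 2*s)/(9*s + 12)
(2) parallel reduction of B2, (B3*B4) gives (-8*s^3 + 27*s^2 + 44*s + 36)/(36*s^3 + 75*s^2 + 54*s + 24)
(3) multiply B1, (B2+(B3*B4)), B5 (series), giving the overall T(s)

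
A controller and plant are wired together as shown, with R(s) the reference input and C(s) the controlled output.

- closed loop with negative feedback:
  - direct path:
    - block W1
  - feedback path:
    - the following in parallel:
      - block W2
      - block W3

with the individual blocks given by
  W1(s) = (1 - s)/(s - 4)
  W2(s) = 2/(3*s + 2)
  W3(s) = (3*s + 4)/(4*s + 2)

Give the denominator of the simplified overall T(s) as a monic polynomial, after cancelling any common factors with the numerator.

Step 1: sum the parallel branches W2, W3 -> (9*s^2 + 26*s + 12)/(12*s^2 + 14*s + 4)
Step 2: feedback reduction of W1, (W2+W3) -> (-12*s^3 - 2*s^2 + 10*s + 4)/(3*s^3 - 51*s^2 - 38*s - 4)
No further cancellation is possible in the step-2 result, so that is T(s). Its denominator becomes monic after dividing by the leading coefficient 3.

Therefore the answer is s^3 - 17*s^2 - 38*s/3 - 4/3.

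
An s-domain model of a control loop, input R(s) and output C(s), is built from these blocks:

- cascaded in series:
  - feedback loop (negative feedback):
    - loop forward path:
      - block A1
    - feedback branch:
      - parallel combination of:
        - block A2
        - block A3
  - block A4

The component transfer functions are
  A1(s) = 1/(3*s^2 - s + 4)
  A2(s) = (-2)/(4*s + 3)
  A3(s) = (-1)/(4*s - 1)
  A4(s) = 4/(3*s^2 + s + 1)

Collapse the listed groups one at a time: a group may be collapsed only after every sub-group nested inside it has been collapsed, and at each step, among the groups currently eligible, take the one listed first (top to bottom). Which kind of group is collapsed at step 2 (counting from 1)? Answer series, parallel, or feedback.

Step 1 - sum the parallel branches A2, A3
Step 2 - apply the feedback formula to A1, (A2+A3)
Step 3 - combine [A1/(1+A1*(A2+A3))], A4 in series
Step 2 collapses a feedback group.

Therefore the answer is feedback.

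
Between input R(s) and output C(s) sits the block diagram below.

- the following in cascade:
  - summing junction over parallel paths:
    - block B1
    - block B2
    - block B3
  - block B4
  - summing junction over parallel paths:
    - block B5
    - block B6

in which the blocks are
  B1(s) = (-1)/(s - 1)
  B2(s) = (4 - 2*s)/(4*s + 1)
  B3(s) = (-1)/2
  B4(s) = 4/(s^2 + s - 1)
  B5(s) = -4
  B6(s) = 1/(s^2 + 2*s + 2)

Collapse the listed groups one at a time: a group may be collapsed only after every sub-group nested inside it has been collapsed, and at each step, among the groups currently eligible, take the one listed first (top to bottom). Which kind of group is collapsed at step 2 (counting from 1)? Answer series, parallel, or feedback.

Step 1: add B1, B2, B3 (parallel)
Step 2: sum the parallel branches B5, B6
Step 3: multiply (B1+B2+B3), B4, (B5+B6) (series)
The group at step 2 is a parallel group.

Hence the answer: parallel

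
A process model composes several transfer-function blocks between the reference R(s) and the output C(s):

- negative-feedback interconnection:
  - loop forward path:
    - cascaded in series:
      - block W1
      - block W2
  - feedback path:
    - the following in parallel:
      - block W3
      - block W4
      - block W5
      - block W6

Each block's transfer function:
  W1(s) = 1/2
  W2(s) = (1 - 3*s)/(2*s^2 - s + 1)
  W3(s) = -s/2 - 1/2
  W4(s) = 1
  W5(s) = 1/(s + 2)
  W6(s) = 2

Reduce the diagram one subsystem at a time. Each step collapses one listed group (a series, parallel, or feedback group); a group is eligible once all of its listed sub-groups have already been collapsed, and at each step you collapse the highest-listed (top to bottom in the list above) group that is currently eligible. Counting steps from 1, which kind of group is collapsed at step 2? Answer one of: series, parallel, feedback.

Reducing step by step:

Step 1. cascade W1, W2
Step 2. sum the parallel branches W3, W4, W5, W6
Step 3. close the feedback loop around (W1*W2), (W3+W4+W5+W6)
Step 2 collapses a parallel group.

Answer: parallel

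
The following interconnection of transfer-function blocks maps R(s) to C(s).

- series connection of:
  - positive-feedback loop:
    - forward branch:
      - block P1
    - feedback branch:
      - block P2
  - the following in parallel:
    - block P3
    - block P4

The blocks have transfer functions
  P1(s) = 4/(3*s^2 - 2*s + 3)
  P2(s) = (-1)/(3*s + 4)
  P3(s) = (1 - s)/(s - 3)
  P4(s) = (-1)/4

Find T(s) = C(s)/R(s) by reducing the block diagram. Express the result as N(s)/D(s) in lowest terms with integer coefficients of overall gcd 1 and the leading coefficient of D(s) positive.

First reduce the diagram to T(s).

[1] feedback reduction of P1, P2 -> (12*s + 16)/(9*s^3 + 6*s^2 + s + 16)
[2] add P3, P4 (parallel) -> (7 - 5*s)/(4*s - 12)
[3] reduce the series chain [P1/(1-P1*P2)], (P3+P4): this yields T(s), and no further normalization is needed

Answer: (-15*s^2 + s + 28)/(9*s^4 - 21*s^3 - 17*s^2 + 13*s - 48)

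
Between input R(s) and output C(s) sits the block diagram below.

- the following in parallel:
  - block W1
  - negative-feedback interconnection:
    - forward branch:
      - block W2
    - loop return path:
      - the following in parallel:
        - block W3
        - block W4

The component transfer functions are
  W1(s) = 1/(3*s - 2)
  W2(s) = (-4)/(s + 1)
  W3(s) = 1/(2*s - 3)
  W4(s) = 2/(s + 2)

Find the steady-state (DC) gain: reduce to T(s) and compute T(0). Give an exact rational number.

First reduce the diagram to T(s).

Step 1 - combine W3, W4 in parallel = (5*s - 4)/(2*s^2 + s - 6)
Step 2 - apply the feedback formula to W2, (W3+W4) = (-8*s^2 - 4*s + 24)/(2*s^3 + 3*s^2 - 25*s + 10)
Step 3 - add W1, [W2/(1+W2*(W3+W4))] (parallel) = (-22*s^3 + 7*s^2 + 55*s - 38)/(6*s^4 + 5*s^3 - 81*s^2 + 80*s - 20)
The step-3 result is T(s). Setting s = 0: T(0) = -38/(-20) = 19/10.

Answer: 19/10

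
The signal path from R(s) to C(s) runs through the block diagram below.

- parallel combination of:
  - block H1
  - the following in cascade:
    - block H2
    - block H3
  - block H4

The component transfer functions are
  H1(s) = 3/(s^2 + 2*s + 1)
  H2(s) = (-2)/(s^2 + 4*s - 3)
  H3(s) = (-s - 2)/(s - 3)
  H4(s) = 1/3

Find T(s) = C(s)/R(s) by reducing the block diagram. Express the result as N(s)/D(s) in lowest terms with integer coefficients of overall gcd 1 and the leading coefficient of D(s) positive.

[1] combine H2, H3 in series; result (2*s + 4)/(s^3 + s^2 - 15*s + 9)
[2] combine H1, (H2*H3), H4 in parallel, giving the overall T(s)

Hence the answer: (s^5 + 3*s^4 + 3*s^3 + 13*s^2 - 102*s + 102)/(3*s^5 + 9*s^4 - 36*s^3 - 60*s^2 + 9*s + 27)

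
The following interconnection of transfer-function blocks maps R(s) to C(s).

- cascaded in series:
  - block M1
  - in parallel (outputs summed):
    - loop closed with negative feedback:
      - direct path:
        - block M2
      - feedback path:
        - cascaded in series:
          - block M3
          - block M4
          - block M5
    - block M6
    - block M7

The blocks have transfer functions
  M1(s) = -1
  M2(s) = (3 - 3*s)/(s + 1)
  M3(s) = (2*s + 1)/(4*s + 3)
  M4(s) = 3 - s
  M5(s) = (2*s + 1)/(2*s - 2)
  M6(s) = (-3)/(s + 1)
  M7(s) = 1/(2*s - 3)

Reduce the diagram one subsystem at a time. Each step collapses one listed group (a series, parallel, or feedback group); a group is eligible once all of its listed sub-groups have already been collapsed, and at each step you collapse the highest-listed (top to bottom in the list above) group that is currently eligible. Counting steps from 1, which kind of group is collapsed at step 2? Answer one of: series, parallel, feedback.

The answer is feedback.

Reasoning:
1. combine M3, M4, M5 in series
2. collapse the loop (M2 forward, (M3*M4*M5) return)
3. add [M2/(1+M2*(M3*M4*M5))], M6, M7 (parallel)
4. reduce the series chain M1, ([M2/(1+M2*(M3*M4*M5))]+M6+M7)
The group at step 2 is a feedback group.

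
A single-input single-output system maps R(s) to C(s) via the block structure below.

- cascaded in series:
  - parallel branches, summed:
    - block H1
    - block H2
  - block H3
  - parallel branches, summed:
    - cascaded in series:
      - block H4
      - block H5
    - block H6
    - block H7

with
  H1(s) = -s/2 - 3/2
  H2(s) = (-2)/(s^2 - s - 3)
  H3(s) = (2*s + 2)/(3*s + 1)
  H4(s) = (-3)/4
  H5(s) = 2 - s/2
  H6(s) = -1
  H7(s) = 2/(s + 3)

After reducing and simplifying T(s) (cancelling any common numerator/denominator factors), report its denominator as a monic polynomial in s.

Step 1. combine H1, H2 in parallel = (-s^3 - 2*s^2 + 6*s + 5)/(2*s^2 - 2*s - 6)
Step 2. combine H4, H5 in series = 3*s/8 - 3/2
Step 3. sum the parallel branches (H4*H5), H6, H7 = (3*s^2 - 11*s - 44)/(8*s + 24)
Step 4. reduce the series chain (H1+H2), H3, ((H4*H5)+H6+H7) = (-3*s^6 + 2*s^5 + 89*s^4 + 121*s^3 - 282*s^2 - 539*s - 220)/(24*s^4 + 56*s^3 - 128*s^2 - 264*s - 72)
Step 4 gives the fully reduced T(s), with no common factor left to cancel. The denominator's leading coefficient is 24, so divide each of its coefficients by 24 to get the monic form.

Hence the answer: s^4 + 7*s^3/3 - 16*s^2/3 - 11*s - 3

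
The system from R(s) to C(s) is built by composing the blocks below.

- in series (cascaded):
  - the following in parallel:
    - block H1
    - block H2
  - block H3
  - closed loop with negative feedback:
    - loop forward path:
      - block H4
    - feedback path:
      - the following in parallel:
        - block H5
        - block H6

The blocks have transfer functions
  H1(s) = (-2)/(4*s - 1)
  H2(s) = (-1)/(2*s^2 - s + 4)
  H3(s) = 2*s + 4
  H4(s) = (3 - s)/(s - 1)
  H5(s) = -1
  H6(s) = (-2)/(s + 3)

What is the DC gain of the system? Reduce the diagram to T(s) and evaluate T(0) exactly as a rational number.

Step 1: reduce the parallel group H1, H2; result (-4*s^2 - 2*s - 7)/(8*s^3 - 6*s^2 + 17*s - 4)
Step 2: reduce the parallel group H5, H6; result (-s - 5)/(s + 3)
Step 3: feedback reduction of H4, (H5+H6); result (9 - s^2)/(2*s^2 + 4*s - 18)
Step 4: reduce the series chain (H1+H2), H3, [H4/(1+H4*(H5+H6))]; result (4*s^5 + 10*s^4 - 25*s^3 - 76*s^2 - 99*s - 126)/(8*s^5 + 10*s^4 - 67*s^3 + 84*s^2 - 161*s + 36)
Evaluating the step-4 result (the overall T(s)) at s = 0 gives T(0) = -126/36 = -7/2.

Final answer: -7/2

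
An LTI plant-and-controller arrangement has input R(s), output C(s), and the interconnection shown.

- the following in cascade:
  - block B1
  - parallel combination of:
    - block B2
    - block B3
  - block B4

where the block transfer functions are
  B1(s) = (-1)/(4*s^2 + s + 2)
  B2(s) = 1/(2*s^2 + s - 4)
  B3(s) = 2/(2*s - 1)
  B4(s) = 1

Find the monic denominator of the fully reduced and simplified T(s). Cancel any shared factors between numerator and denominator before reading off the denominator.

First reduce the diagram to T(s).

(1) reduce the parallel group B2, B3 gives (4*s^2 + 4*s - 9)/(4*s^3 - 9*s + 4)
(2) reduce the series chain B1, (B2+B3), B4 gives (-4*s^2 - 4*s + 9)/(16*s^5 + 4*s^4 - 28*s^3 + 7*s^2 - 14*s + 8)
No further cancellation is possible in the step-2 result, so that is T(s). Its denominator becomes monic after dividing by the leading coefficient 16.

Answer: s^5 + s^4/4 - 7*s^3/4 + 7*s^2/16 - 7*s/8 + 1/2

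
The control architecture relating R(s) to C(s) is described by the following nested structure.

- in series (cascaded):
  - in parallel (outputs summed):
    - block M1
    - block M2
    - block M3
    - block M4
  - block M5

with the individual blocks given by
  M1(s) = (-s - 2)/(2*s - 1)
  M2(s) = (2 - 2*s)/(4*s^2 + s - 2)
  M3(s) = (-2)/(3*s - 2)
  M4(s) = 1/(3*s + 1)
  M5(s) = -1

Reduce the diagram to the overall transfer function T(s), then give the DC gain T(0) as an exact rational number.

Reducing step by step:

Step 1 - parallel reduction of M1, M2, M3, M4, giving (-36*s^5 - 129*s^4 + 75*s^3 + 49*s^2 - 4*s - 12)/(72*s^5 - 42*s^4 - 55*s^3 + 37*s^2 + 4*s - 4)
Step 2 - cascade (M1+M2+M3+M4), M5, giving (36*s^5 + 129*s^4 - 75*s^3 - 49*s^2 + 4*s + 12)/(72*s^5 - 42*s^4 - 55*s^3 + 37*s^2 + 4*s - 4)
Step 2 gives the overall T(s). Then T(0) = 12/(-4) = -3.

Answer: -3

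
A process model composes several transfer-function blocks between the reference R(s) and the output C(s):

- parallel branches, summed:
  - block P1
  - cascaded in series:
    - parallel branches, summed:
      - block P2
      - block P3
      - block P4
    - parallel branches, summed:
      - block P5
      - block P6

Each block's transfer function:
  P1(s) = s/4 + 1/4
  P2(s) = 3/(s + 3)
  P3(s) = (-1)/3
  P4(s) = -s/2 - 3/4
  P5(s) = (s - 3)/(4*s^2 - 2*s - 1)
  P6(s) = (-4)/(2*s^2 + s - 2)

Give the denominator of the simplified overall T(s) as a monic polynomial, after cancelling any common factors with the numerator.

Step 1. combine P2, P3, P4 in parallel -> (-6*s^2 - 31*s - 3)/(12*s + 36)
Step 2. parallel reduction of P5, P6 -> (2*s^3 - 21*s^2 + 3*s + 10)/(8*s^4 - 12*s^2 + 3*s + 2)
Step 3. series reduction of (P2+P3+P4), (P5+P6) -> (-12*s^5 + 64*s^4 + 627*s^3 - 90*s^2 - 319*s - 30)/(96*s^5 + 288*s^4 - 144*s^3 - 396*s^2 + 132*s + 72)
Step 4. parallel reduction of P1, ((P2+P3+P4)*(P5+P6)) -> (6*s^6 + 21*s^5 + 25*s^4 + 123*s^3 - 39*s^2 - 67*s - 3)/(24*s^5 + 72*s^4 - 36*s^3 - 99*s^2 + 33*s + 18)
That last expression is T(s), already simplified. Scaling its denominator by 1/24 (the reciprocal of the leading coefficient) yields the monic denominator.

Therefore the answer is s^5 + 3*s^4 - 3*s^3/2 - 33*s^2/8 + 11*s/8 + 3/4.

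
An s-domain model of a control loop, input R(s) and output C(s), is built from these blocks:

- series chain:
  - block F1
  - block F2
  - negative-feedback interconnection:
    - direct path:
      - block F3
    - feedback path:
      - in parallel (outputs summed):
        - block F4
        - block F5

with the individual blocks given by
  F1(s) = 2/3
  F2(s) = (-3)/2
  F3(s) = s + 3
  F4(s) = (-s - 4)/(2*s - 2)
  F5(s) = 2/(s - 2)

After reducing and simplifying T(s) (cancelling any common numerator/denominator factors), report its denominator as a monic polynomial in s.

Answer: s^3 - s^2 - 4*s - 16

Working:
Step 1. reduce the parallel group F4, F5; result (-s^2 + 2*s + 4)/(2*s^2 - 6*s + 4)
Step 2. feedback reduction of F3, (F4+F5); result (-2*s^3 + 14*s - 12)/(s^3 - s^2 - 4*s - 16)
Step 3. series reduction of F1, F2, [F3/(1+F3*(F4+F5))]; result (2*s^3 - 14*s + 12)/(s^3 - s^2 - 4*s - 16)
The result of step 3 is T(s) in lowest terms. Its denominator already has leading coefficient 1, so it is monic as it stands.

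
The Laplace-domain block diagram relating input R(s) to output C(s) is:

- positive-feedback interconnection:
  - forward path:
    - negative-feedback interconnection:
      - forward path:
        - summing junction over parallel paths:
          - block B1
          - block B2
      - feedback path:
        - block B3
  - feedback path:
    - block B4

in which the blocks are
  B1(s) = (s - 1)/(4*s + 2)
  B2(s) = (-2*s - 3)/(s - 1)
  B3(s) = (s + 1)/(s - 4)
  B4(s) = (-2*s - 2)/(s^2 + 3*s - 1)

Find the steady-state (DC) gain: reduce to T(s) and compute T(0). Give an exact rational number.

Reducing step by step:

Step 1 - reduce the parallel group B1, B2 gives (-7*s^2 - 18*s - 5)/(4*s^2 - 2*s - 2)
Step 2 - collapse the loop ((B1+B2) forward, B3 return) gives (7*s^3 - 10*s^2 - 67*s - 20)/(3*s^3 + 43*s^2 + 17*s - 3)
Step 3 - close the feedback loop around [(B1+B2)/(1+(B1+B2)*B3)], B4 gives (7*s^5 + 11*s^4 - 104*s^3 - 211*s^2 + 7*s + 20)/(3*s^5 + 66*s^4 + 137*s^3 - 149*s^2 - 200*s - 37)
DC gain: substitute s = 0 into T(s) from step 3: T(0) = 20/(-37) = -20/37.

Answer: -20/37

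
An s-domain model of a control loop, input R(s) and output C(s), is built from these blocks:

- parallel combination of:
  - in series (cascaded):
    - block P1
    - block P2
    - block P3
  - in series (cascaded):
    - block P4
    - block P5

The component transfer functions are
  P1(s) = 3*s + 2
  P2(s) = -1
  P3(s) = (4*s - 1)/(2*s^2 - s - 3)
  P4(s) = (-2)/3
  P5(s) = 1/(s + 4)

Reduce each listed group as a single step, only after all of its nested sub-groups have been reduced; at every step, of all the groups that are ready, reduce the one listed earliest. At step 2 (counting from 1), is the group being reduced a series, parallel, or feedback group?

[1] cascade P1, P2, P3
[2] series reduction of P4, P5
[3] parallel reduction of (P1*P2*P3), (P4*P5)
Step 2 collapses a series group.

Answer: series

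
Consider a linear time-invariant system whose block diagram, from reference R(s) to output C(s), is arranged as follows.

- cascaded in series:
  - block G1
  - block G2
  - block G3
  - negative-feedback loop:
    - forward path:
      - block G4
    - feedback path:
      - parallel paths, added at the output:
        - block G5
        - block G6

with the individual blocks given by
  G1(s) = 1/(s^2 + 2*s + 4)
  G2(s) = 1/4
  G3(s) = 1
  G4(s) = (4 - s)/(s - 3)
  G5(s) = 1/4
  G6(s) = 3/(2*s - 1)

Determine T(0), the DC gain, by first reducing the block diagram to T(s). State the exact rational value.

(1) combine G5, G6 in parallel gives (2*s + 11)/(8*s - 4)
(2) feedback reduction of G4, (G5+G6) gives (-8*s^2 + 36*s - 16)/(6*s^2 - 31*s + 56)
(3) cascade G1, G2, G3, [G4/(1+G4*(G5+G6))] gives (-2*s^2 + 9*s - 4)/(6*s^4 - 19*s^3 + 18*s^2 - 12*s + 224)
DC gain: substitute s = 0 into T(s) from step 3: T(0) = -4/224 = -1/56.

Therefore the answer is -1/56.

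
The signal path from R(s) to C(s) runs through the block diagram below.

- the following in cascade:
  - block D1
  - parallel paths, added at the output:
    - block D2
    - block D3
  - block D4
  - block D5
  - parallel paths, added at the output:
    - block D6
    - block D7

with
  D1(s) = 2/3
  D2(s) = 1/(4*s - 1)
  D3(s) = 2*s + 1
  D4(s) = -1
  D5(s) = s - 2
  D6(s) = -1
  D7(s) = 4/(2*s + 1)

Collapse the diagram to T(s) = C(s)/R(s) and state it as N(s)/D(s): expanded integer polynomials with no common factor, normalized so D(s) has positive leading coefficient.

Answer: (32*s^4 - 104*s^3 + 68*s^2 + 24*s)/(24*s^2 + 6*s - 3)

Working:
Step 1: add D2, D3 (parallel); result (8*s^2 + 2*s)/(4*s - 1)
Step 2: sum the parallel branches D6, D7; result (3 - 2*s)/(2*s + 1)
Step 3: series reduction of D1, (D2+D3), D4, D5, (D6+D7) - this is the overall T(s), already in the required normalized form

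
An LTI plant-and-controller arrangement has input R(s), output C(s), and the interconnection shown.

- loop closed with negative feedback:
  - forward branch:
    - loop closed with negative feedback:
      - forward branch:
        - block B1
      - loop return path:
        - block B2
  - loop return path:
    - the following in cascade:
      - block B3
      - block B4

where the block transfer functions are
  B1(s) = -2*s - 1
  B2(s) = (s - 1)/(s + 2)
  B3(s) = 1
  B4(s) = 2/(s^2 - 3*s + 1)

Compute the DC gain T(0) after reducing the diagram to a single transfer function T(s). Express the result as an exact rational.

The answer is 2.

Reasoning:
[1] feedback reduction of B1, B2 gives (2*s^2 + 5*s + 2)/(2*s^2 - 2*s - 3)
[2] series reduction of B3, B4 gives 2/(s^2 - 3*s + 1)
[3] reduce the feedback loop with forward [B1/(1+B1*B2)] and return (B3*B4) gives (2*s^4 - s^3 - 11*s^2 - s + 2)/(2*s^4 - 8*s^3 + 9*s^2 + 17*s + 1)
Evaluating the step-3 result (the overall T(s)) at s = 0 gives T(0) = 2/1 = 2.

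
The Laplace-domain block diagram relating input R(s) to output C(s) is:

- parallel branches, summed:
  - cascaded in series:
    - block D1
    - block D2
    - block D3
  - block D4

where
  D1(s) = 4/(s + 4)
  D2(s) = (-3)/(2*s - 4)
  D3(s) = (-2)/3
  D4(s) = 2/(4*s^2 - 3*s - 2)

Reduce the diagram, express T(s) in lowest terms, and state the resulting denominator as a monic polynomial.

[1] cascade D1, D2, D3; result 4/(s^2 + 2*s - 8)
[2] parallel reduction of (D1*D2*D3), D4; result (18*s^2 - 8*s - 24)/(4*s^4 + 5*s^3 - 40*s^2 + 20*s + 16)
That last expression is T(s), already simplified. Scaling its denominator by 1/4 (the reciprocal of the leading coefficient) yields the monic denominator.

Therefore the answer is s^4 + 5*s^3/4 - 10*s^2 + 5*s + 4.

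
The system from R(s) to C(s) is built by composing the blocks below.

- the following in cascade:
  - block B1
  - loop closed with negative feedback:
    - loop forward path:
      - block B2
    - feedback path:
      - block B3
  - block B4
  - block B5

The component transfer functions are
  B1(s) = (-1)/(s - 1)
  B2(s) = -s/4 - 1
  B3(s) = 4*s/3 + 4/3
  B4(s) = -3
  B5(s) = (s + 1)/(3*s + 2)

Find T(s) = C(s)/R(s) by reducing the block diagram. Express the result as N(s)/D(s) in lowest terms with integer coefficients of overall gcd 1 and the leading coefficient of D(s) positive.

(1) collapse the loop (B2 forward, B3 return), giving (3*s + 12)/(4*s^2 + 20*s + 4)
(2) multiply B1, [B2/(1+B2*B3)], B4, B5 (series): this yields T(s), and no further normalization is needed

Final answer: (9*s^2 + 45*s + 36)/(12*s^4 + 56*s^3 - 16*s^2 - 44*s - 8)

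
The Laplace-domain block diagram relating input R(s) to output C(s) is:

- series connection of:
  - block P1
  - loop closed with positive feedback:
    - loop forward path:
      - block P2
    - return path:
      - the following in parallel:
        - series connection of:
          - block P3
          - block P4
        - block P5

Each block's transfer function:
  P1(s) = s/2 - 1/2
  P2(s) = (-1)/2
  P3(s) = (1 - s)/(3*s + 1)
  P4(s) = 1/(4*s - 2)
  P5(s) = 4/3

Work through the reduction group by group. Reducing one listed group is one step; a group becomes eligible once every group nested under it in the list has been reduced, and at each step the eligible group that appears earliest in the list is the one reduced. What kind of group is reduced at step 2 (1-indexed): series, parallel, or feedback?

Answer: parallel

Working:
(1) combine P3, P4 in series
(2) reduce the parallel group (P3*P4), P5
(3) collapse the loop (P2 forward, ((P3*P4)+P5) return)
(4) reduce the series chain P1, [P2/(1-P2*((P3*P4)+P5))]
Step 2: parallel.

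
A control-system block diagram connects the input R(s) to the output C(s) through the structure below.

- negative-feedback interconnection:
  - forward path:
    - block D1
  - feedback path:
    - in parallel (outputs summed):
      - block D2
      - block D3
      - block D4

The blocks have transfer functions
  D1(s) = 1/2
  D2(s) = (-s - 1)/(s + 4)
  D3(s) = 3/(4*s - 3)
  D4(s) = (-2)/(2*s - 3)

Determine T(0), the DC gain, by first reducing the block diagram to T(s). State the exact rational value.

The answer is 12/17.

Reasoning:
1. add D2, D3, D4 (parallel), giving (-8*s^3 + 8*s^2 - 2*s - 21)/(8*s^3 + 14*s^2 - 63*s + 36)
2. reduce the feedback loop with forward D1 and return (D2+D3+D4), giving (8*s^3 + 14*s^2 - 63*s + 36)/(8*s^3 + 36*s^2 - 128*s + 51)
Evaluating the step-2 result (the overall T(s)) at s = 0 gives T(0) = 36/51 = 12/17.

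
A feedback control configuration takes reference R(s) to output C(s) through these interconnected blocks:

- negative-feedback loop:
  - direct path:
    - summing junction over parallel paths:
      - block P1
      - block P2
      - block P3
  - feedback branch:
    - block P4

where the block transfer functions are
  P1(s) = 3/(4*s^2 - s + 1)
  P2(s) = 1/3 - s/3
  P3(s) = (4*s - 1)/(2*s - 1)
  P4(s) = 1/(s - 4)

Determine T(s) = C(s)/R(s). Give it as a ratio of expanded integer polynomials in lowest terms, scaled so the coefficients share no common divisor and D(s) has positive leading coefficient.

Step 1 - add P1, P2, P3 (parallel) gives (-8*s^4 + 62*s^3 - 33*s^2 + 37*s - 13)/(24*s^3 - 18*s^2 + 9*s - 3)
Step 2 - feedback reduction of (P1+P2+P3), P4; the result is T(s) itself (integer coefficients, no common factor, positive leading denominator coefficient)

Hence the answer: (-8*s^5 + 94*s^4 - 281*s^3 + 169*s^2 - 161*s + 52)/(16*s^4 - 52*s^3 + 48*s^2 - 2*s - 1)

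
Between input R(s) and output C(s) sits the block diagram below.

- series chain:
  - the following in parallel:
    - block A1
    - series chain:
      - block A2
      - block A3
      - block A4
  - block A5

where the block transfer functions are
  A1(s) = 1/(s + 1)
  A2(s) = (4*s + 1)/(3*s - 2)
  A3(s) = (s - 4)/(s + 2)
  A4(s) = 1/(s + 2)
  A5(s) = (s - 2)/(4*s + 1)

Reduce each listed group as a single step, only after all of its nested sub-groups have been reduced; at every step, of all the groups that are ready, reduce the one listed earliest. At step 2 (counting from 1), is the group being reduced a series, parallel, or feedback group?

Step 1. series reduction of A2, A3, A4
Step 2. reduce the parallel group A1, (A2*A3*A4)
Step 3. combine (A1+(A2*A3*A4)), A5 in series
The group at step 2 is a parallel group.

Hence the answer: parallel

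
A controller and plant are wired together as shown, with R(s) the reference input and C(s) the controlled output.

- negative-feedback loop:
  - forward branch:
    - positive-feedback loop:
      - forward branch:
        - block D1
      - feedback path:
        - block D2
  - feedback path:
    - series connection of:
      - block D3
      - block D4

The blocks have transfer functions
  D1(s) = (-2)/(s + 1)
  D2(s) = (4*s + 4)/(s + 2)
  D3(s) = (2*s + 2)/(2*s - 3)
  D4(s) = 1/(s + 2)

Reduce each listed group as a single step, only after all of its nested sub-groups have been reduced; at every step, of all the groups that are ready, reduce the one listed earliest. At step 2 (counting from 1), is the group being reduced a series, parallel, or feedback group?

Step 1 - close the feedback loop around D1, D2
Step 2 - multiply D3, D4 (series)
Step 3 - reduce the feedback loop with forward [D1/(1-D1*D2)] and return (D3*D4)
Step 2 collapses a series group.

Final answer: series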